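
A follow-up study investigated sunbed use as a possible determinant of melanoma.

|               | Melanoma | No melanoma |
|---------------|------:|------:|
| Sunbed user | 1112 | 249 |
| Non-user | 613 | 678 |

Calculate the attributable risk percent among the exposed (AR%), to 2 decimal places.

41.89

Cells: a = 1112, b = 249, c = 613, d = 678.
Risk in exposed = 1112/1361 = 0.81705; risk in unexposed = 613/1291 = 0.47483.
RR = 0.81705/0.47483 = 1.72073
AR% = (RR − 1)/RR × 100 = (1.72073 − 1)/1.72073 × 100 = 41.8851%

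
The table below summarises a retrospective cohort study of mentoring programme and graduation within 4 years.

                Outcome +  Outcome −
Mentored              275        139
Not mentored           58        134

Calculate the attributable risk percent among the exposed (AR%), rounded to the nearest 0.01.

Cells: a = 275, b = 139, c = 58, d = 134.
Risk in exposed = 275/414 = 0.66425; risk in unexposed = 58/192 = 0.30208.
RR = 0.66425/0.30208 = 2.19890
AR% = (RR − 1)/RR × 100 = (2.19890 − 1)/2.19890 × 100 = 54.5227%

54.52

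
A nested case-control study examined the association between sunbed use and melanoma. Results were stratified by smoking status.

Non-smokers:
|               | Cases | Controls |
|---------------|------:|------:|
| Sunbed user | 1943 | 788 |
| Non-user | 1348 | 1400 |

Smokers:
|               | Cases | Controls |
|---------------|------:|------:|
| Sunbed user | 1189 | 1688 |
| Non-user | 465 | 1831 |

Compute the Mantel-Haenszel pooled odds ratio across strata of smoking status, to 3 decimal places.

2.654

OR_MH = Σ(aᵢdᵢ/nᵢ) / Σ(bᵢcᵢ/nᵢ), where nᵢ is the stratum total.
Stratum 1 (Non-smokers): n = 5479; a·d/n = 1943·1400/5479 = 496.4775; b·c/n = 788·1348/5479 = 193.8719
Stratum 2 (Smokers): n = 5173; a·d/n = 1189·1831/5173 = 420.8504; b·c/n = 1688·465/5173 = 151.7340
OR_MH = (496.4775 + 420.8504) / (193.8719 + 151.7340) = 917.3278 / 345.6059 = 2.65426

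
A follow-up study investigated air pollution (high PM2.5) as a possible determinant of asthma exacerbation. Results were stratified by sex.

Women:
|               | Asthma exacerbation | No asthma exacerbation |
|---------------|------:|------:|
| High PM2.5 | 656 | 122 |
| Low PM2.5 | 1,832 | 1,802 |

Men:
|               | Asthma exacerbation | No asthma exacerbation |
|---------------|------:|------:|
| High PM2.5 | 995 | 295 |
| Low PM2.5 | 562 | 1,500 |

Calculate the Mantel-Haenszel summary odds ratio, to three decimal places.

OR_MH = Σ(aᵢdᵢ/nᵢ) / Σ(bᵢcᵢ/nᵢ), where nᵢ is the stratum total.
Stratum 1 (Women): n = 4412; a·d/n = 656·1802/4412 = 267.9311; b·c/n = 122·1832/4412 = 50.6582
Stratum 2 (Men): n = 3352; a·d/n = 995·1500/3352 = 445.2566; b·c/n = 295·562/3352 = 49.4600
OR_MH = (267.9311 + 445.2566) / (50.6582 + 49.4600) = 713.1877 / 100.1182 = 7.12345

7.123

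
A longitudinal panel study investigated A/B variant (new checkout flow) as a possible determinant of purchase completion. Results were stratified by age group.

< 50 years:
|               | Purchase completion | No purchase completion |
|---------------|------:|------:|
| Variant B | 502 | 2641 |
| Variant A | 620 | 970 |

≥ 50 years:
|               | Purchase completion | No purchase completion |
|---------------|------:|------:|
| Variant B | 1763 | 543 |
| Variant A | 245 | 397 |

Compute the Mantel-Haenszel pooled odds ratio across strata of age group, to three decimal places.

0.870

OR_MH = Σ(aᵢdᵢ/nᵢ) / Σ(bᵢcᵢ/nᵢ), where nᵢ is the stratum total.
Stratum 1 (< 50 years): n = 4733; a·d/n = 502·970/4733 = 102.8819; b·c/n = 2641·620/4733 = 345.9582
Stratum 2 (≥ 50 years): n = 2948; a·d/n = 1763·397/2948 = 237.4189; b·c/n = 543·245/2948 = 45.1272
OR_MH = (102.8819 + 237.4189) / (345.9582 + 45.1272) = 340.3008 / 391.0854 = 0.87014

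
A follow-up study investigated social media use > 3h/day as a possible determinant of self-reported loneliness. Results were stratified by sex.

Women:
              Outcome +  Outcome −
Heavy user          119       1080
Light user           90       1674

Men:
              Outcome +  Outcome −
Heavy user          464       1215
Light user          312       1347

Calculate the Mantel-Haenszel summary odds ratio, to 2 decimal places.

OR_MH = Σ(aᵢdᵢ/nᵢ) / Σ(bᵢcᵢ/nᵢ), where nᵢ is the stratum total.
Stratum 1 (Women): n = 2963; a·d/n = 119·1674/2963 = 67.2312; b·c/n = 1080·90/2963 = 32.8046
Stratum 2 (Men): n = 3338; a·d/n = 464·1347/3338 = 187.2403; b·c/n = 1215·312/3338 = 113.5650
OR_MH = (67.2312 + 187.2403) / (32.8046 + 113.5650) = 254.4714 / 146.3696 = 1.73855

1.74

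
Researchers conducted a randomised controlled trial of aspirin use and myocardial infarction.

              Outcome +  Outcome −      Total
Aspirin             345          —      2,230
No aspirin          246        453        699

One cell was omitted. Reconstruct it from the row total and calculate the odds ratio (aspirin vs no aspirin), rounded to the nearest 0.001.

0.337

The missing cell is in the exposed row: 2230 − 345 = 1885.
So a = 345, b = 1885, c = 246, d = 453.
OR = (a·d)/(b·c) = (345 × 453) / (1885 × 246) = 156285 / 463710 = 0.33703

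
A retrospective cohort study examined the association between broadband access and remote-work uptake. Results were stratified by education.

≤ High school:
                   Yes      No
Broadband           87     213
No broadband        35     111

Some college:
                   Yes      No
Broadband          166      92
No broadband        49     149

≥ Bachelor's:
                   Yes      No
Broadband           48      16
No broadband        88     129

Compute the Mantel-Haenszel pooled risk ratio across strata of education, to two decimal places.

1.93

RR_MH = Σ(aᵢ·n₀ᵢ/nᵢ) / Σ(cᵢ·n₁ᵢ/nᵢ), with n₁ᵢ = aᵢ+bᵢ (exposed), n₀ᵢ = cᵢ+dᵢ (unexposed), nᵢ = n₁ᵢ+n₀ᵢ.
Stratum 1 (≤ High school): n₁ = 300, n₀ = 146, n = 446; a·n₀/n = 87·146/446 = 28.4798; c·n₁/n = 35·300/446 = 23.5426
Stratum 2 (Some college): n₁ = 258, n₀ = 198, n = 456; a·n₀/n = 166·198/456 = 72.0789; c·n₁/n = 49·258/456 = 27.7237
Stratum 3 (≥ Bachelor's): n₁ = 64, n₀ = 217, n = 281; a·n₀/n = 48·217/281 = 37.0676; c·n₁/n = 88·64/281 = 20.0427
RR_MH = (28.4798 + 72.0789 + 37.0676) / (23.5426 + 27.7237 + 20.0427) = 137.6264 / 71.3090 = 1.93000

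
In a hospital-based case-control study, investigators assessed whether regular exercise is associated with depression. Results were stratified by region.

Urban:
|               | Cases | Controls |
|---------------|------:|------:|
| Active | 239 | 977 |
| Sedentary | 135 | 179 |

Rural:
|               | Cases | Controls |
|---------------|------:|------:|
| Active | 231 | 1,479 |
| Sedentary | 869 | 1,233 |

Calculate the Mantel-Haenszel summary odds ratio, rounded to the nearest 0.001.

0.243

OR_MH = Σ(aᵢdᵢ/nᵢ) / Σ(bᵢcᵢ/nᵢ), where nᵢ is the stratum total.
Stratum 1 (Urban): n = 1530; a·d/n = 239·179/1530 = 27.9614; b·c/n = 977·135/1530 = 86.2059
Stratum 2 (Rural): n = 3812; a·d/n = 231·1233/3812 = 74.7175; b·c/n = 1479·869/3812 = 337.1592
OR_MH = (27.9614 + 74.7175) / (86.2059 + 337.1592) = 102.6789 / 423.3651 = 0.24253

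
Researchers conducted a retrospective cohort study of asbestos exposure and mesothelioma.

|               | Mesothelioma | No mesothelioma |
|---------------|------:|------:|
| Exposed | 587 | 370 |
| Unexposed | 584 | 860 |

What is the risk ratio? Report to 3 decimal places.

Cells: a = 587, b = 370, c = 584, d = 860.
Risk in exposed = 587/957 = 0.61338; risk in unexposed = 584/1444 = 0.40443.
RR = 0.61338 / 0.40443 = 1.51663
The risk among the exposed is 1.52 times that among the unexposed.

1.517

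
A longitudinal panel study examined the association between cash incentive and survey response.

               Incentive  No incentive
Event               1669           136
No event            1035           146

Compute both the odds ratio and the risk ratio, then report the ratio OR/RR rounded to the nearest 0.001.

Reading the table with exposure as columns: a = 1669 (Incentive, case), b = 1035 (Incentive, non-case), c = 136 (No incentive, case), d = 146.
OR = (1669·146)/(1035·136) = 243674/140760 = 1.73113
Risk in exposed = 1669/2704 = 0.61723; risk in unexposed = 136/282 = 0.48227; RR = 1.27985
OR/RR = 1.73113 / 1.27985 = 1.35260
The outcome is not rare, so the OR lies further from 1 than the RR.

1.353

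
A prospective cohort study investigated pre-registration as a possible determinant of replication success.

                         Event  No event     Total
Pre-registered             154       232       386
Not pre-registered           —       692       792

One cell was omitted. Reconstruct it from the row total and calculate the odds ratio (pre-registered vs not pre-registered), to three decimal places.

4.593

The missing cell is in the unexposed row: 792 − 692 = 100.
So a = 154, b = 232, c = 100, d = 692.
OR = (a·d)/(b·c) = (154 × 692) / (232 × 100) = 106568 / 23200 = 4.59345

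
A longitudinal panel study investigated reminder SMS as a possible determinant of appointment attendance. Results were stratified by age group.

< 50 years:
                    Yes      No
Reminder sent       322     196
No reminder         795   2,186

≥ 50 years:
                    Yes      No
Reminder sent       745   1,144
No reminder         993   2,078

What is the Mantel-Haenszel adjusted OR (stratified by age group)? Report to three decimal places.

1.876

OR_MH = Σ(aᵢdᵢ/nᵢ) / Σ(bᵢcᵢ/nᵢ), where nᵢ is the stratum total.
Stratum 1 (< 50 years): n = 3499; a·d/n = 322·2186/3499 = 201.1695; b·c/n = 196·795/3499 = 44.5327
Stratum 2 (≥ 50 years): n = 4960; a·d/n = 745·2078/4960 = 312.1190; b·c/n = 1144·993/4960 = 229.0306
OR_MH = (201.1695 + 312.1190) / (44.5327 + 229.0306) = 513.2884 / 273.5634 = 1.87631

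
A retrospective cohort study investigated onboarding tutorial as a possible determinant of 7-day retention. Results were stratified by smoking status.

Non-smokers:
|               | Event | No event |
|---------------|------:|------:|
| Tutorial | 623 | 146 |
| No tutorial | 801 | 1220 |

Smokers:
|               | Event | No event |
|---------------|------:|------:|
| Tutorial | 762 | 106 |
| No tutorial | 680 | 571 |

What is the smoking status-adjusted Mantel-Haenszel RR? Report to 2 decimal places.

RR_MH = Σ(aᵢ·n₀ᵢ/nᵢ) / Σ(cᵢ·n₁ᵢ/nᵢ), with n₁ᵢ = aᵢ+bᵢ (exposed), n₀ᵢ = cᵢ+dᵢ (unexposed), nᵢ = n₁ᵢ+n₀ᵢ.
Stratum 1 (Non-smokers): n₁ = 769, n₀ = 2021, n = 2790; a·n₀/n = 623·2021/2790 = 451.2842; c·n₁/n = 801·769/2790 = 220.7774
Stratum 2 (Smokers): n₁ = 868, n₀ = 1251, n = 2119; a·n₀/n = 762·1251/2119 = 449.8641; c·n₁/n = 680·868/2119 = 278.5465
RR_MH = (451.2842 + 449.8641) / (220.7774 + 278.5465) = 901.1483 / 499.3239 = 1.80474

1.80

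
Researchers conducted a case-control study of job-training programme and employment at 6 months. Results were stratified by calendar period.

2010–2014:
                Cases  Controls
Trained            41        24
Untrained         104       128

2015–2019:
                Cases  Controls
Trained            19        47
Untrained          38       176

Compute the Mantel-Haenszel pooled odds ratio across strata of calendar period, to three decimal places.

2.003

OR_MH = Σ(aᵢdᵢ/nᵢ) / Σ(bᵢcᵢ/nᵢ), where nᵢ is the stratum total.
Stratum 1 (2010–2014): n = 297; a·d/n = 41·128/297 = 17.6700; b·c/n = 24·104/297 = 8.4040
Stratum 2 (2015–2019): n = 280; a·d/n = 19·176/280 = 11.9429; b·c/n = 47·38/280 = 6.3786
OR_MH = (17.6700 + 11.9429) / (8.4040 + 6.3786) = 29.6129 / 14.7826 = 2.00322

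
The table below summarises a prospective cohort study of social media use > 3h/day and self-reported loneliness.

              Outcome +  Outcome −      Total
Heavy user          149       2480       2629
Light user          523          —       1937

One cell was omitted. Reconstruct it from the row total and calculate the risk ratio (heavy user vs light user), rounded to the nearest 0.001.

The missing cell is in the unexposed row: 1937 − 523 = 1414.
So a = 149, b = 2480, c = 523, d = 1414.
RR = [a/(a+b)] / [c/(c+d)] = (149/2629) / (523/1937) = 0.05668/0.27001 = 0.20991

0.210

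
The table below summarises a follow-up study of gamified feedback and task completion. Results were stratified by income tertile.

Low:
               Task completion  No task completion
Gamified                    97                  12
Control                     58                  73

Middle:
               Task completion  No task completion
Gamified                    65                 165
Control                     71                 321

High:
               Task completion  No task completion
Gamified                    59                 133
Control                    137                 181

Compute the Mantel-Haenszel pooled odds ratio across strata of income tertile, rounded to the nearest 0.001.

1.462

OR_MH = Σ(aᵢdᵢ/nᵢ) / Σ(bᵢcᵢ/nᵢ), where nᵢ is the stratum total.
Stratum 1 (Low): n = 240; a·d/n = 97·73/240 = 29.5042; b·c/n = 12·58/240 = 2.9000
Stratum 2 (Middle): n = 622; a·d/n = 65·321/622 = 33.5450; b·c/n = 165·71/622 = 18.8344
Stratum 3 (High): n = 510; a·d/n = 59·181/510 = 20.9392; b·c/n = 133·137/510 = 35.7275
OR_MH = (29.5042 + 33.5450 + 20.9392) / (2.9000 + 18.8344 + 35.7275) = 83.9884 / 57.4619 = 1.46164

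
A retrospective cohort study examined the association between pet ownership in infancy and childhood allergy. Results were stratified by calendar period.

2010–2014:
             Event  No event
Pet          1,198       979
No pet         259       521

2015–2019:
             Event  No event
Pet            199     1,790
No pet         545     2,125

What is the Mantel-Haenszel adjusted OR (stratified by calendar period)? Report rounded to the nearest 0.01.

1.02

OR_MH = Σ(aᵢdᵢ/nᵢ) / Σ(bᵢcᵢ/nᵢ), where nᵢ is the stratum total.
Stratum 1 (2010–2014): n = 2957; a·d/n = 1198·521/2957 = 211.0781; b·c/n = 979·259/2957 = 85.7494
Stratum 2 (2015–2019): n = 4659; a·d/n = 199·2125/4659 = 90.7652; b·c/n = 1790·545/4659 = 209.3904
OR_MH = (211.0781 + 90.7652) / (85.7494 + 209.3904) = 301.8433 / 295.1398 = 1.02271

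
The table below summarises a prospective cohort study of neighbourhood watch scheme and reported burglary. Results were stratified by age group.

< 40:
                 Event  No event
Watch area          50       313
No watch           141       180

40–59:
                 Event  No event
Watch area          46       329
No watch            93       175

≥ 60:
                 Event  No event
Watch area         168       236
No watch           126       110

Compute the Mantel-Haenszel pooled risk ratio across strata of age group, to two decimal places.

RR_MH = Σ(aᵢ·n₀ᵢ/nᵢ) / Σ(cᵢ·n₁ᵢ/nᵢ), with n₁ᵢ = aᵢ+bᵢ (exposed), n₀ᵢ = cᵢ+dᵢ (unexposed), nᵢ = n₁ᵢ+n₀ᵢ.
Stratum 1 (< 40): n₁ = 363, n₀ = 321, n = 684; a·n₀/n = 50·321/684 = 23.4649; c·n₁/n = 141·363/684 = 74.8289
Stratum 2 (40–59): n₁ = 375, n₀ = 268, n = 643; a·n₀/n = 46·268/643 = 19.1726; c·n₁/n = 93·375/643 = 54.2379
Stratum 3 (≥ 60): n₁ = 404, n₀ = 236, n = 640; a·n₀/n = 168·236/640 = 61.9500; c·n₁/n = 126·404/640 = 79.5375
RR_MH = (23.4649 + 19.1726 + 61.9500) / (74.8289 + 54.2379 + 79.5375) = 104.5875 / 208.6044 = 0.50137

0.50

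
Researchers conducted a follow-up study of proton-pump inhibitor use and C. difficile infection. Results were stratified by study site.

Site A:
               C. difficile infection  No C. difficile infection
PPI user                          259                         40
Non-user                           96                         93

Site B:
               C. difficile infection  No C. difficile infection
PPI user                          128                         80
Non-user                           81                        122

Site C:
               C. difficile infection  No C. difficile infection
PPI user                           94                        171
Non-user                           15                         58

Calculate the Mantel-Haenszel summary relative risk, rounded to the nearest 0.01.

RR_MH = Σ(aᵢ·n₀ᵢ/nᵢ) / Σ(cᵢ·n₁ᵢ/nᵢ), with n₁ᵢ = aᵢ+bᵢ (exposed), n₀ᵢ = cᵢ+dᵢ (unexposed), nᵢ = n₁ᵢ+n₀ᵢ.
Stratum 1 (Site A): n₁ = 299, n₀ = 189, n = 488; a·n₀/n = 259·189/488 = 100.3094; c·n₁/n = 96·299/488 = 58.8197
Stratum 2 (Site B): n₁ = 208, n₀ = 203, n = 411; a·n₀/n = 128·203/411 = 63.2214; c·n₁/n = 81·208/411 = 40.9927
Stratum 3 (Site C): n₁ = 265, n₀ = 73, n = 338; a·n₀/n = 94·73/338 = 20.3018; c·n₁/n = 15·265/338 = 11.7604
RR_MH = (100.3094 + 63.2214 + 20.3018) / (58.8197 + 40.9927 + 11.7604) = 183.8326 / 111.5727 = 1.64765

1.65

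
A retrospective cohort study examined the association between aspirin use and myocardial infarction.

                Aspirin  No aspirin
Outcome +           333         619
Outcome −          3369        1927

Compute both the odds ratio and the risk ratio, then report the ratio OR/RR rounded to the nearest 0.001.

Reading the table with exposure as columns: a = 333 (Aspirin, case), b = 3369 (Aspirin, non-case), c = 619 (No aspirin, case), d = 1927.
OR = (333·1927)/(3369·619) = 641691/2085411 = 0.30770
Risk in exposed = 333/3702 = 0.08995; risk in unexposed = 619/2546 = 0.24313; RR = 0.36998
OR/RR = 0.30770 / 0.36998 = 0.83168
The outcome is not rare, so the OR lies further from 1 than the RR.

0.832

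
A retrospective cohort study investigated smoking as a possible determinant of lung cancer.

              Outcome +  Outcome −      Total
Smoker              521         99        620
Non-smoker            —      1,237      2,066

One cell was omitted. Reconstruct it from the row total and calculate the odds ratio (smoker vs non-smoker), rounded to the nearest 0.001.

The missing cell is in the unexposed row: 2066 − 1237 = 829.
So a = 521, b = 99, c = 829, d = 1237.
OR = (a·d)/(b·c) = (521 × 1237) / (99 × 829) = 644477 / 82071 = 7.85268

7.853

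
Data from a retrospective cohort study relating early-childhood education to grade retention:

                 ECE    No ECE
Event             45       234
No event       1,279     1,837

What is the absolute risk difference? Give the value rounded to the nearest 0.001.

Reading the table with exposure as columns: a = 45 (ECE, case), b = 1279 (ECE, non-case), c = 234 (No ECE, case), d = 1837.
Risk in exposed = 45/1324 = 0.033988; risk in unexposed = 234/2071 = 0.112989.
Risk difference = 0.033988 − 0.112989 = -0.079001

-0.079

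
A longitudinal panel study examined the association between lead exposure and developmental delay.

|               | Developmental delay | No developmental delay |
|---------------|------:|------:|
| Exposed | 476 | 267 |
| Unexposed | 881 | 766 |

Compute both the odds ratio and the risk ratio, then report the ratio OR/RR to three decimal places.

1.294

Cells: a = 476, b = 267, c = 881, d = 766.
OR = (476·766)/(267·881) = 364616/235227 = 1.55006
Risk in exposed = 476/743 = 0.64065; risk in unexposed = 881/1647 = 0.53491; RR = 1.19767
OR/RR = 1.55006 / 1.19767 = 1.29423
The outcome is not rare, so the OR lies further from 1 than the RR.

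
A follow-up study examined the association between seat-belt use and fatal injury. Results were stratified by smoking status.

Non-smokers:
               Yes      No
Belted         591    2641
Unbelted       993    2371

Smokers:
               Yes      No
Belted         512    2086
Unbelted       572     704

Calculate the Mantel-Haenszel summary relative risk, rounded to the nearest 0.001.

RR_MH = Σ(aᵢ·n₀ᵢ/nᵢ) / Σ(cᵢ·n₁ᵢ/nᵢ), with n₁ᵢ = aᵢ+bᵢ (exposed), n₀ᵢ = cᵢ+dᵢ (unexposed), nᵢ = n₁ᵢ+n₀ᵢ.
Stratum 1 (Non-smokers): n₁ = 3232, n₀ = 3364, n = 6596; a·n₀/n = 591·3364/6596 = 301.4136; c·n₁/n = 993·3232/6596 = 486.5640
Stratum 2 (Smokers): n₁ = 2598, n₀ = 1276, n = 3874; a·n₀/n = 512·1276/3874 = 168.6402; c·n₁/n = 572·2598/3874 = 383.5973
RR_MH = (301.4136 + 168.6402) / (486.5640 + 383.5973) = 470.0537 / 870.1613 = 0.54019

0.540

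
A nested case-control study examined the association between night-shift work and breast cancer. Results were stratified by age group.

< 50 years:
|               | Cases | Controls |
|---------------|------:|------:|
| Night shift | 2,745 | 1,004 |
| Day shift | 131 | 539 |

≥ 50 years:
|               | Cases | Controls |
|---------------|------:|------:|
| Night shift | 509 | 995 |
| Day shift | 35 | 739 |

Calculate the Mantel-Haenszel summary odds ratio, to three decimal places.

OR_MH = Σ(aᵢdᵢ/nᵢ) / Σ(bᵢcᵢ/nᵢ), where nᵢ is the stratum total.
Stratum 1 (< 50 years): n = 4419; a·d/n = 2745·539/4419 = 334.8167; b·c/n = 1004·131/4419 = 29.7633
Stratum 2 (≥ 50 years): n = 2278; a·d/n = 509·739/2278 = 165.1234; b·c/n = 995·35/2278 = 15.2875
OR_MH = (334.8167 + 165.1234) / (29.7633 + 15.2875) = 499.9401 / 45.0508 = 11.09724

11.097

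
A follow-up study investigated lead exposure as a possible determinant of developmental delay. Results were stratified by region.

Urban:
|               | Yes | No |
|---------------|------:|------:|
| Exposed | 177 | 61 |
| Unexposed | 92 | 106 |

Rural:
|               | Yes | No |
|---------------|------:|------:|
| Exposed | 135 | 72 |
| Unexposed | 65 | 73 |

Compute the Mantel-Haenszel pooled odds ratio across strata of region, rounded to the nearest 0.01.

OR_MH = Σ(aᵢdᵢ/nᵢ) / Σ(bᵢcᵢ/nᵢ), where nᵢ is the stratum total.
Stratum 1 (Urban): n = 436; a·d/n = 177·106/436 = 43.0321; b·c/n = 61·92/436 = 12.8716
Stratum 2 (Rural): n = 345; a·d/n = 135·73/345 = 28.5652; b·c/n = 72·65/345 = 13.5652
OR_MH = (43.0321 + 28.5652) / (12.8716 + 13.5652) = 71.5973 / 26.4368 = 2.70825

2.71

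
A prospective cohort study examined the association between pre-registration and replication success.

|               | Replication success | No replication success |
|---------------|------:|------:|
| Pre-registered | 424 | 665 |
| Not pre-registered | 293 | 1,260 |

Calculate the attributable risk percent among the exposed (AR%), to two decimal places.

51.54

Cells: a = 424, b = 665, c = 293, d = 1260.
Risk in exposed = 424/1089 = 0.38935; risk in unexposed = 293/1553 = 0.18867.
RR = 0.38935/0.18867 = 2.06368
AR% = (RR − 1)/RR × 100 = (2.06368 − 1)/2.06368 × 100 = 51.5428%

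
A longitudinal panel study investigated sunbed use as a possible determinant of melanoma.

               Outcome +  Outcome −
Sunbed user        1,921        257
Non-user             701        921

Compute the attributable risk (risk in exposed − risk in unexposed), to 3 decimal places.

Cells: a = 1921, b = 257, c = 701, d = 921.
Risk in exposed = 1921/2178 = 0.882002; risk in unexposed = 701/1622 = 0.432182.
Risk difference = 0.882002 − 0.432182 = 0.449819

0.450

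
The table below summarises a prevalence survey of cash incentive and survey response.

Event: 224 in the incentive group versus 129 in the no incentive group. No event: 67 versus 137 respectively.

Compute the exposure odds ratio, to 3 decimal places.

3.551

From the description: a = 224, b = 67, c = 129, d = 137.
OR = (a·d)/(b·c) = (224 × 137) / (67 × 129) = 30688 / 8643 = 3.55062
The odds of survey response are about 3.55 times as high in the incentive group.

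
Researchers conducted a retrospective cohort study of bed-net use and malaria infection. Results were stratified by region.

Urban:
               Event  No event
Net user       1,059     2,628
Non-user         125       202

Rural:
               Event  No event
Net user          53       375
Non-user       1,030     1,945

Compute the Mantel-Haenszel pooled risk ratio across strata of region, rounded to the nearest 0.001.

0.543

RR_MH = Σ(aᵢ·n₀ᵢ/nᵢ) / Σ(cᵢ·n₁ᵢ/nᵢ), with n₁ᵢ = aᵢ+bᵢ (exposed), n₀ᵢ = cᵢ+dᵢ (unexposed), nᵢ = n₁ᵢ+n₀ᵢ.
Stratum 1 (Urban): n₁ = 3687, n₀ = 327, n = 4014; a·n₀/n = 1059·327/4014 = 86.2713; c·n₁/n = 125·3687/4014 = 114.8169
Stratum 2 (Rural): n₁ = 428, n₀ = 2975, n = 3403; a·n₀/n = 53·2975/3403 = 46.3341; c·n₁/n = 1030·428/3403 = 129.5445
RR_MH = (86.2713 + 46.3341) / (114.8169 + 129.5445) = 132.6054 / 244.3614 = 0.54266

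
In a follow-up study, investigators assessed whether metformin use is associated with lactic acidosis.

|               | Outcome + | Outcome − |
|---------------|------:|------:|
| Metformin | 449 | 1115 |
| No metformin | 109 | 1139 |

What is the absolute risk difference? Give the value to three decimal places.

Cells: a = 449, b = 1115, c = 109, d = 1139.
Risk in exposed = 449/1564 = 0.287084; risk in unexposed = 109/1248 = 0.087340.
Risk difference = 0.287084 − 0.087340 = 0.199745

0.200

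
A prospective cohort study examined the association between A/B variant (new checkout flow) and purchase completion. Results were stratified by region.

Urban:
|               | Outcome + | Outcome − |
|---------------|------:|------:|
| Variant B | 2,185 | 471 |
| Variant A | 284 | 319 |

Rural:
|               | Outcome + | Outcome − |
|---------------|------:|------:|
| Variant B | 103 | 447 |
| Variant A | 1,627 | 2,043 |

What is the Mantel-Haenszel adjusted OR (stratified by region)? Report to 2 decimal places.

1.24

OR_MH = Σ(aᵢdᵢ/nᵢ) / Σ(bᵢcᵢ/nᵢ), where nᵢ is the stratum total.
Stratum 1 (Urban): n = 3259; a·d/n = 2185·319/3259 = 213.8739; b·c/n = 471·284/3259 = 41.0445
Stratum 2 (Rural): n = 4220; a·d/n = 103·2043/4220 = 49.8647; b·c/n = 447·1627/4220 = 172.3386
OR_MH = (213.8739 + 49.8647) / (41.0445 + 172.3386) = 263.7386 / 213.3831 = 1.23599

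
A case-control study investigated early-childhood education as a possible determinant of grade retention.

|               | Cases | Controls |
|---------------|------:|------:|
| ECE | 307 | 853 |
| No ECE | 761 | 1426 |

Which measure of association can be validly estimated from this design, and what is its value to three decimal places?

Cells: a = 307, b = 853, c = 761, d = 1426.
This is a case-control study: participants were sampled on outcome status, so risks in the source population cannot be estimated directly — relative risk is not valid here. The odds ratio is the appropriate measure.
OR = (a·d)/(b·c) = (307 × 1426) / (853 × 761) = 437782 / 649133 = 0.67441

0.674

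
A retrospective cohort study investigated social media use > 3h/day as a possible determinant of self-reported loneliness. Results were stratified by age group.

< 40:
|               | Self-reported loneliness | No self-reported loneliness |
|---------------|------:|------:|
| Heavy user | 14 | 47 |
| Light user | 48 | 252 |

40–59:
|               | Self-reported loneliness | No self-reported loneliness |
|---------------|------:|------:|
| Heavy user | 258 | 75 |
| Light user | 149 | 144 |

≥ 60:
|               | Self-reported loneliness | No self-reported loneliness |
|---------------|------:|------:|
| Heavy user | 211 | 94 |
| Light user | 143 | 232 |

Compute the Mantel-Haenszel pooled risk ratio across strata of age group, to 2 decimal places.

1.64

RR_MH = Σ(aᵢ·n₀ᵢ/nᵢ) / Σ(cᵢ·n₁ᵢ/nᵢ), with n₁ᵢ = aᵢ+bᵢ (exposed), n₀ᵢ = cᵢ+dᵢ (unexposed), nᵢ = n₁ᵢ+n₀ᵢ.
Stratum 1 (< 40): n₁ = 61, n₀ = 300, n = 361; a·n₀/n = 14·300/361 = 11.6343; c·n₁/n = 48·61/361 = 8.1108
Stratum 2 (40–59): n₁ = 333, n₀ = 293, n = 626; a·n₀/n = 258·293/626 = 120.7572; c·n₁/n = 149·333/626 = 79.2604
Stratum 3 (≥ 60): n₁ = 305, n₀ = 375, n = 680; a·n₀/n = 211·375/680 = 116.3603; c·n₁/n = 143·305/680 = 64.1397
RR_MH = (11.6343 + 120.7572 + 116.3603) / (8.1108 + 79.2604 + 64.1397) = 248.7518 / 151.5109 = 1.64181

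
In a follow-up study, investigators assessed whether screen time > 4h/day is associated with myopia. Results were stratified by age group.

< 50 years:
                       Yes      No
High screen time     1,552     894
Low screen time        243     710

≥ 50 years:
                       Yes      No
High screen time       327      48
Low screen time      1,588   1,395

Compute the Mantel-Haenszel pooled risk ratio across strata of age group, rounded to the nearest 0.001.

RR_MH = Σ(aᵢ·n₀ᵢ/nᵢ) / Σ(cᵢ·n₁ᵢ/nᵢ), with n₁ᵢ = aᵢ+bᵢ (exposed), n₀ᵢ = cᵢ+dᵢ (unexposed), nᵢ = n₁ᵢ+n₀ᵢ.
Stratum 1 (< 50 years): n₁ = 2446, n₀ = 953, n = 3399; a·n₀/n = 1552·953/3399 = 435.1445; c·n₁/n = 243·2446/3399 = 174.8685
Stratum 2 (≥ 50 years): n₁ = 375, n₀ = 2983, n = 3358; a·n₀/n = 327·2983/3358 = 290.4827; c·n₁/n = 1588·375/3358 = 177.3377
RR_MH = (435.1445 + 290.4827) / (174.8685 + 177.3377) = 725.6272 / 352.2062 = 2.06023

2.060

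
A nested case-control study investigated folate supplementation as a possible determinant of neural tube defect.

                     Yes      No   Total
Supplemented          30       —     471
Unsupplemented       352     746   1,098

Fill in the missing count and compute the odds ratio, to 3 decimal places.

The missing cell is in the exposed row: 471 − 30 = 441.
So a = 30, b = 441, c = 352, d = 746.
OR = (a·d)/(b·c) = (30 × 746) / (441 × 352) = 22380 / 155232 = 0.14417

0.144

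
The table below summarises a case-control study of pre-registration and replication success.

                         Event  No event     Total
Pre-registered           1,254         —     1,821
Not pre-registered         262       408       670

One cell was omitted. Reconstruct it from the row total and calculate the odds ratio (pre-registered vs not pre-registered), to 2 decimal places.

3.44

The missing cell is in the exposed row: 1821 − 1254 = 567.
So a = 1254, b = 567, c = 262, d = 408.
OR = (a·d)/(b·c) = (1254 × 408) / (567 × 262) = 511632 / 148554 = 3.44408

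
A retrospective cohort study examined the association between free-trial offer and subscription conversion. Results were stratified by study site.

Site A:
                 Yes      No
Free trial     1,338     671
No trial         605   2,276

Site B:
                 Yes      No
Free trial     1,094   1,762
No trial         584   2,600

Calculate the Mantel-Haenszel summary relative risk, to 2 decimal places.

2.60

RR_MH = Σ(aᵢ·n₀ᵢ/nᵢ) / Σ(cᵢ·n₁ᵢ/nᵢ), with n₁ᵢ = aᵢ+bᵢ (exposed), n₀ᵢ = cᵢ+dᵢ (unexposed), nᵢ = n₁ᵢ+n₀ᵢ.
Stratum 1 (Site A): n₁ = 2009, n₀ = 2881, n = 4890; a·n₀/n = 1338·2881/4890 = 788.2982; c·n₁/n = 605·2009/4890 = 248.5573
Stratum 2 (Site B): n₁ = 2856, n₀ = 3184, n = 6040; a·n₀/n = 1094·3184/6040 = 576.7046; c·n₁/n = 584·2856/6040 = 276.1430
RR_MH = (788.2982 + 576.7046) / (248.5573 + 276.1430) = 1365.0028 / 524.7003 = 2.60149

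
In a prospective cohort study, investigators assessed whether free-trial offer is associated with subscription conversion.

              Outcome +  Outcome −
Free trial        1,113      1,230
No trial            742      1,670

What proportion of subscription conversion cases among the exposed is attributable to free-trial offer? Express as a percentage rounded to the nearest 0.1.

35.2

Cells: a = 1113, b = 1230, c = 742, d = 1670.
Risk in exposed = 1113/2343 = 0.47503; risk in unexposed = 742/2412 = 0.30763.
RR = 0.47503/0.30763 = 1.54417
AR% = (RR − 1)/RR × 100 = (1.54417 − 1)/1.54417 × 100 = 35.2405%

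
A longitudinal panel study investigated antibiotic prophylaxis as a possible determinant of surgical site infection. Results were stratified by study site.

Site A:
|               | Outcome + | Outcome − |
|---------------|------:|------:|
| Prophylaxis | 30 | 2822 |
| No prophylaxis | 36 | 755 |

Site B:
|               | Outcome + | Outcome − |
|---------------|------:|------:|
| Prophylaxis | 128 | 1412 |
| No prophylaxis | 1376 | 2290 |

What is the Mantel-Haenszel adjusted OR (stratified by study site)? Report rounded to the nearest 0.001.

0.156

OR_MH = Σ(aᵢdᵢ/nᵢ) / Σ(bᵢcᵢ/nᵢ), where nᵢ is the stratum total.
Stratum 1 (Site A): n = 3643; a·d/n = 30·755/3643 = 6.2174; b·c/n = 2822·36/3643 = 27.8869
Stratum 2 (Site B): n = 5206; a·d/n = 128·2290/5206 = 56.3043; b·c/n = 1412·1376/5206 = 373.2063
OR_MH = (6.2174 + 56.3043) / (27.8869 + 373.2063) = 62.5217 / 401.0932 = 0.15588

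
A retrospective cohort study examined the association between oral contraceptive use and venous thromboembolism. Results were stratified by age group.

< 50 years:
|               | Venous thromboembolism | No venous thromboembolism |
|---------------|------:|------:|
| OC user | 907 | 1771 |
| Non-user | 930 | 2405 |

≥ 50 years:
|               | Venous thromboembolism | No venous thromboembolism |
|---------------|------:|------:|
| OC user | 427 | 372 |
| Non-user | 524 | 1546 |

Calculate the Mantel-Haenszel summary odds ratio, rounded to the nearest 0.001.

1.734

OR_MH = Σ(aᵢdᵢ/nᵢ) / Σ(bᵢcᵢ/nᵢ), where nᵢ is the stratum total.
Stratum 1 (< 50 years): n = 6013; a·d/n = 907·2405/6013 = 362.7698; b·c/n = 1771·930/6013 = 273.9115
Stratum 2 (≥ 50 years): n = 2869; a·d/n = 427·1546/2869 = 230.0948; b·c/n = 372·524/2869 = 67.9428
OR_MH = (362.7698 + 230.0948) / (273.9115 + 67.9428) = 592.8646 / 341.8544 = 1.73426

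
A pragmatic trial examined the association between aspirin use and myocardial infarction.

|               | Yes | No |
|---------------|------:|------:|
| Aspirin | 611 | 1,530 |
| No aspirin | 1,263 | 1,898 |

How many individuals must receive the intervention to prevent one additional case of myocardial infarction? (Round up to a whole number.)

Risk in treated group = 611/2141 = 0.28538; risk in control = 1263/3161 = 0.39956.
Absolute risk reduction = 0.39956 − 0.28538 = 0.11418
NNT = 1 / ARR = 1 / 0.11418 = 8.758 → round up → 9

9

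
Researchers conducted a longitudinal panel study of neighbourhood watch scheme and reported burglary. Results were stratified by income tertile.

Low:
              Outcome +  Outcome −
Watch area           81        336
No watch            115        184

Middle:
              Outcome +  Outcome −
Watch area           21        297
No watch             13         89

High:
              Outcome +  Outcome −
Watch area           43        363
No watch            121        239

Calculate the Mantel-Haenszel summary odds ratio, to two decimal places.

0.32

OR_MH = Σ(aᵢdᵢ/nᵢ) / Σ(bᵢcᵢ/nᵢ), where nᵢ is the stratum total.
Stratum 1 (Low): n = 716; a·d/n = 81·184/716 = 20.8156; b·c/n = 336·115/716 = 53.9665
Stratum 2 (Middle): n = 420; a·d/n = 21·89/420 = 4.4500; b·c/n = 297·13/420 = 9.1929
Stratum 3 (High): n = 766; a·d/n = 43·239/766 = 13.4164; b·c/n = 363·121/766 = 57.3407
OR_MH = (20.8156 + 4.4500 + 13.4164) / (53.9665 + 9.1929 + 57.3407) = 38.6821 / 120.5001 = 0.32101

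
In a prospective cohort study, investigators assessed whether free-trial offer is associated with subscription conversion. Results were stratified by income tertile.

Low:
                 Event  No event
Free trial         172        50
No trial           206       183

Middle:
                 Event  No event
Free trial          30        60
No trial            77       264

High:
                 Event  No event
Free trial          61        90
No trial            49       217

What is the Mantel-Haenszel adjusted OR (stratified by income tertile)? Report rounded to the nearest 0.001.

2.664

OR_MH = Σ(aᵢdᵢ/nᵢ) / Σ(bᵢcᵢ/nᵢ), where nᵢ is the stratum total.
Stratum 1 (Low): n = 611; a·d/n = 172·183/611 = 51.5155; b·c/n = 50·206/611 = 16.8576
Stratum 2 (Middle): n = 431; a·d/n = 30·264/431 = 18.3759; b·c/n = 60·77/431 = 10.7193
Stratum 3 (High): n = 417; a·d/n = 61·217/417 = 31.7434; b·c/n = 90·49/417 = 10.5755
OR_MH = (51.5155 + 18.3759 + 31.7434) / (16.8576 + 10.7193 + 10.5755) = 101.6348 / 38.1524 = 2.66392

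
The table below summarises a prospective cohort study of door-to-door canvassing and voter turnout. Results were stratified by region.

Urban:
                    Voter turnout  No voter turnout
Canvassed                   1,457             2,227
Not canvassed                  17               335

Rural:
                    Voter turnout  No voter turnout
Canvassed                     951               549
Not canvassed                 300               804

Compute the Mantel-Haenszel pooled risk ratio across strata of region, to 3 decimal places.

RR_MH = Σ(aᵢ·n₀ᵢ/nᵢ) / Σ(cᵢ·n₁ᵢ/nᵢ), with n₁ᵢ = aᵢ+bᵢ (exposed), n₀ᵢ = cᵢ+dᵢ (unexposed), nᵢ = n₁ᵢ+n₀ᵢ.
Stratum 1 (Urban): n₁ = 3684, n₀ = 352, n = 4036; a·n₀/n = 1457·352/4036 = 127.0723; c·n₁/n = 17·3684/4036 = 15.5173
Stratum 2 (Rural): n₁ = 1500, n₀ = 1104, n = 2604; a·n₀/n = 951·1104/2604 = 403.1889; c·n₁/n = 300·1500/2604 = 172.8111
RR_MH = (127.0723 + 403.1889) / (15.5173 + 172.8111) = 530.2613 / 188.3284 = 2.81562

2.816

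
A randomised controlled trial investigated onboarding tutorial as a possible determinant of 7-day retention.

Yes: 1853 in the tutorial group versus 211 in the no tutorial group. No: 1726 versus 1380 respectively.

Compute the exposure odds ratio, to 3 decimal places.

From the description: a = 1853, b = 1726, c = 211, d = 1380.
OR = (a·d)/(b·c) = (1853 × 1380) / (1726 × 211) = 2557140 / 364186 = 7.02152
The odds of 7-day retention are about 7.02 times as high in the tutorial group.

7.022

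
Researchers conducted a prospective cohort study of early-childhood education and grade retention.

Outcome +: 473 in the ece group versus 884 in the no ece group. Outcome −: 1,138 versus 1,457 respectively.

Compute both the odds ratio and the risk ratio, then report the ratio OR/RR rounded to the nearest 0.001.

0.881

From the description: a = 473, b = 1138, c = 884, d = 1457.
OR = (473·1457)/(1138·884) = 689161/1005992 = 0.68506
Risk in exposed = 473/1611 = 0.29361; risk in unexposed = 884/2341 = 0.37762; RR = 0.77753
OR/RR = 0.68506 / 0.77753 = 0.88107
The outcome is not rare, so the OR lies further from 1 than the RR.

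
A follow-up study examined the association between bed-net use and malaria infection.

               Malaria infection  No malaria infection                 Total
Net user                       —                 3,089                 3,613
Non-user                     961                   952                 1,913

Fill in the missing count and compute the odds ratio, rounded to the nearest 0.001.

The missing cell is in the exposed row: 3613 − 3089 = 524.
So a = 524, b = 3089, c = 961, d = 952.
OR = (a·d)/(b·c) = (524 × 952) / (3089 × 961) = 498848 / 2968529 = 0.16805

0.168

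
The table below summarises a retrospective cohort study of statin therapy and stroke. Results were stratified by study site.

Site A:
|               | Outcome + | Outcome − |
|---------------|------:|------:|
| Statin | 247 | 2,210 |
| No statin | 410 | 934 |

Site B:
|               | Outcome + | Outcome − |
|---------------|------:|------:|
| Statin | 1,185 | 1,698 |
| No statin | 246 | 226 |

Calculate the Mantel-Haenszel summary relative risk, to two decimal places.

0.53

RR_MH = Σ(aᵢ·n₀ᵢ/nᵢ) / Σ(cᵢ·n₁ᵢ/nᵢ), with n₁ᵢ = aᵢ+bᵢ (exposed), n₀ᵢ = cᵢ+dᵢ (unexposed), nᵢ = n₁ᵢ+n₀ᵢ.
Stratum 1 (Site A): n₁ = 2457, n₀ = 1344, n = 3801; a·n₀/n = 247·1344/3801 = 87.3370; c·n₁/n = 410·2457/3801 = 265.0276
Stratum 2 (Site B): n₁ = 2883, n₀ = 472, n = 3355; a·n₀/n = 1185·472/3355 = 166.7124; c·n₁/n = 246·2883/3355 = 211.3914
RR_MH = (87.3370 + 166.7124) / (265.0276 + 211.3914) = 254.0494 / 476.4190 = 0.53325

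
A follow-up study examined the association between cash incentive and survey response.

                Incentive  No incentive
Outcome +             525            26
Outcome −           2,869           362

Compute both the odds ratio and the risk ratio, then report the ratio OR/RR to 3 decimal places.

1.104

Reading the table with exposure as columns: a = 525 (Incentive, case), b = 2869 (Incentive, non-case), c = 26 (No incentive, case), d = 362.
OR = (525·362)/(2869·26) = 190050/74594 = 2.54779
Risk in exposed = 525/3394 = 0.15468; risk in unexposed = 26/388 = 0.06701; RR = 2.30837
OR/RR = 2.54779 / 2.30837 = 1.10372
The outcome is not rare, so the OR lies further from 1 than the RR.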